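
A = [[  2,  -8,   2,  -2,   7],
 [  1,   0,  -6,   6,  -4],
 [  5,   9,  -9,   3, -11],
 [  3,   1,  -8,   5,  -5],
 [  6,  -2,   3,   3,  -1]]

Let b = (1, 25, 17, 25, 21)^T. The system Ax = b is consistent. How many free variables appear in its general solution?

0

Row reduce the augmented matrix [A | b].
R2 ← R2 − (1/2)·R1: [0, 4, -7, 7, -15/2, 49/2]
R3 ← R3 − (5/2)·R1: [0, 29, -14, 8, -57/2, 29/2]
R4 ← R4 − (3/2)·R1: [0, 13, -11, 8, -31/2, 47/2]
R5 ← R5 − (3)·R1: [0, 22, -3, 9, -22, 18]
R3 ← R3 − (29/4)·R2: [0, 0, 147/4, -171/4, 207/8, -1305/8]
R4 ← R4 − (13/4)·R2: [0, 0, 47/4, -59/4, 71/8, -449/8]
R5 ← R5 − (11/2)·R2: [0, 0, 71/2, -59/2, 77/4, -467/4]
R4 ← R4 − (47/147)·R3: [0, 0, 0, -53/49, 59/98, -389/98]
R5 ← R5 − (142/147)·R3: [0, 0, 0, 578/49, -563/98, 4001/98]
R5 ← R5 + (578/53)·R4: [0, 0, 0, 0, 87/106, -261/106]
The echelon form has 5 nonzero rows, and every pivot lies in the first 5 columns, so rank(A) = rank([A|b]) = 5.
The system is consistent.
Free variables = (unknowns) − (rank) = 5 − 5 = 0.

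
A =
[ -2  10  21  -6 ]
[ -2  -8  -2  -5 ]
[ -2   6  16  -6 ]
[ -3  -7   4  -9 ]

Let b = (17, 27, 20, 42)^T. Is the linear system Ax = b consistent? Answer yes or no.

Row reduce the augmented matrix [A | b].
R2 ← R2 − R1: [0, -18, -23, 1, 10]
R3 ← R3 − R1: [0, -4, -5, 0, 3]
R4 ← R4 − (3/2)·R1: [0, -22, -55/2, 0, 33/2]
R3 ← R3 − (2/9)·R2: [0, 0, 1/9, -2/9, 7/9]
R4 ← R4 − (11/9)·R2: [0, 0, 11/18, -11/9, 77/18]
R4 ← R4 − (11/2)·R3: [0, 0, 0, 0, 0]
The echelon form has 3 nonzero rows, and every pivot lies in the first 4 columns, so rank(A) = rank([A|b]) = 3.
The system is consistent.

yes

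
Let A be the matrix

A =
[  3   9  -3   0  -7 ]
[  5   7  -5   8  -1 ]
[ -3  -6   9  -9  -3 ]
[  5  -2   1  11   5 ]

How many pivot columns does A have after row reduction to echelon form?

3

Row reduce to echelon form.
R2 ← R2 − (5/3)·R1: [0, -8, 0, 8, 32/3]
R3 ← R3 + R1: [0, 3, 6, -9, -10]
R4 ← R4 − (5/3)·R1: [0, -17, 6, 11, 50/3]
R3 ← R3 + (3/8)·R2: [0, 0, 6, -6, -6]
R4 ← R4 − (17/8)·R2: [0, 0, 6, -6, -6]
R4 ← R4 − R3: [0, 0, 0, 0, 0]
Echelon form has 3 nonzero rows, so rank(A) = 3.
Each nonzero row contributes one pivot column: 3 pivot columns.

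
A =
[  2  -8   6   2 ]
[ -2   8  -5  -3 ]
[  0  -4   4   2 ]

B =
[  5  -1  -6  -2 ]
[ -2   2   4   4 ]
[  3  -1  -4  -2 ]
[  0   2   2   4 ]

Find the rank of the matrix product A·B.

First compute AB:
[[ 44, -20, -64, -40],
 [-41,  17,  58,  34],
 [ 20,  -8, -28, -16]]
Now row reduce the product.
R2 ← R2 + (41/44)·R1: [0, -18/11, -18/11, -36/11]
R3 ← R3 − (5/11)·R1: [0, 12/11, 12/11, 24/11]
R3 ← R3 + (2/3)·R2: [0, 0, 0, 0]
2 nonzero rows, so rank(AB) = 2.

2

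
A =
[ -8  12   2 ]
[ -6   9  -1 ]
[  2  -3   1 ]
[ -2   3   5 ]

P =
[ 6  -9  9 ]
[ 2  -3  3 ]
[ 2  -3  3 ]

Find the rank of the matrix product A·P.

1

First compute AP:
[[-20,  30, -30],
 [-20,  30, -30],
 [  8, -12,  12],
 [  4,  -6,   6]]
Now row reduce the product.
R2 ← R2 − R1: [0, 0, 0]
R3 ← R3 + (2/5)·R1: [0, 0, 0]
R4 ← R4 + (1/5)·R1: [0, 0, 0]
1 nonzero row, so rank(AP) = 1.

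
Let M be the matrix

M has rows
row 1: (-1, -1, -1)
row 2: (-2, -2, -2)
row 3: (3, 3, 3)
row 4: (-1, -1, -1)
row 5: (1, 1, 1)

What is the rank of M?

Row reduce to echelon form.
R2 ← R2 − (2)·R1: [0, 0, 0]
R3 ← R3 + (3)·R1: [0, 0, 0]
R4 ← R4 − R1: [0, 0, 0]
R5 ← R5 + R1: [0, 0, 0]
Echelon form has 1 nonzero row, so rank(M) = 1.

1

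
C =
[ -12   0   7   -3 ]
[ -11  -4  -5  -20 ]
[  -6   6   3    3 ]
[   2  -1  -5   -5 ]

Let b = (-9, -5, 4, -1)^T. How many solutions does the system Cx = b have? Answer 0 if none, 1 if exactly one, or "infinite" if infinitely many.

0

Row reduce the augmented matrix [C | b].
R2 ← R2 − (11/12)·R1: [0, -4, -137/12, -69/4, 13/4]
R3 ← R3 − (1/2)·R1: [0, 6, -1/2, 9/2, 17/2]
R4 ← R4 + (1/6)·R1: [0, -1, -23/6, -11/2, -5/2]
R3 ← R3 + (3/2)·R2: [0, 0, -141/8, -171/8, 107/8]
R4 ← R4 − (1/4)·R2: [0, 0, -47/48, -19/16, -53/16]
R4 ← R4 − (1/18)·R3: [0, 0, 0, 0, -73/18]
The echelon form has 4 nonzero rows; the last pivot sits in the augmented column, so rank(C) = 3 but rank([C|b]) = 4.
Since the ranks differ, the system is inconsistent.
It has no solutions.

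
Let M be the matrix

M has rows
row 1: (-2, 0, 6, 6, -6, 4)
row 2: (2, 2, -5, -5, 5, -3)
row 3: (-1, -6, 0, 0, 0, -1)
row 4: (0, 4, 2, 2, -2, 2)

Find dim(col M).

2

Row reduce to echelon form.
R2 ← R2 + R1: [0, 2, 1, 1, -1, 1]
R3 ← R3 − (1/2)·R1: [0, -6, -3, -3, 3, -3]
R3 ← R3 + (3)·R2: [0, 0, 0, 0, 0, 0]
R4 ← R4 − (2)·R2: [0, 0, 0, 0, 0, 0]
Echelon form has 2 nonzero rows, so rank(M) = 2.
The column space has dimension equal to the rank: 2.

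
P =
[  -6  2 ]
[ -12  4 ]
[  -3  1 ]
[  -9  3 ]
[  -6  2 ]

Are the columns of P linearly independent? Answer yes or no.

Row reduce P to echelon form.
R2 ← R2 − (2)·R1: [0, 0]
R3 ← R3 − (1/2)·R1: [0, 0]
R4 ← R4 − (3/2)·R1: [0, 0]
R5 ← R5 − R1: [0, 0]
1 pivot among 2 columns.
Only 1 < 2 pivot columns, so the columns are linearly dependent.

no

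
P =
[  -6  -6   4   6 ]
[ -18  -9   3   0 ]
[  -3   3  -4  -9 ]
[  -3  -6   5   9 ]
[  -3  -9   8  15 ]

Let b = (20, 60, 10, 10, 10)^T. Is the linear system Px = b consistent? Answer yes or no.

yes

Row reduce the augmented matrix [P | b].
R2 ← R2 − (3)·R1: [0, 9, -9, -18, 0]
R3 ← R3 − (1/2)·R1: [0, 6, -6, -12, 0]
R4 ← R4 − (1/2)·R1: [0, -3, 3, 6, 0]
R5 ← R5 − (1/2)·R1: [0, -6, 6, 12, 0]
R3 ← R3 − (2/3)·R2: [0, 0, 0, 0, 0]
R4 ← R4 + (1/3)·R2: [0, 0, 0, 0, 0]
R5 ← R5 + (2/3)·R2: [0, 0, 0, 0, 0]
The echelon form has 2 nonzero rows, and every pivot lies in the first 4 columns, so rank(P) = rank([P|b]) = 2.
The system is consistent.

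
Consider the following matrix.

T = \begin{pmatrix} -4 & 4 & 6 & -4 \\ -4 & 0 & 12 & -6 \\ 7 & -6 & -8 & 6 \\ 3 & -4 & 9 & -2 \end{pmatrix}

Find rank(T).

Row reduce to echelon form.
R2 ← R2 − R1: [0, -4, 6, -2]
R3 ← R3 + (7/4)·R1: [0, 1, 5/2, -1]
R4 ← R4 + (3/4)·R1: [0, -1, 27/2, -5]
R3 ← R3 + (1/4)·R2: [0, 0, 4, -3/2]
R4 ← R4 − (1/4)·R2: [0, 0, 12, -9/2]
R4 ← R4 − (3)·R3: [0, 0, 0, 0]
Echelon form has 3 nonzero rows, so rank(T) = 3.

3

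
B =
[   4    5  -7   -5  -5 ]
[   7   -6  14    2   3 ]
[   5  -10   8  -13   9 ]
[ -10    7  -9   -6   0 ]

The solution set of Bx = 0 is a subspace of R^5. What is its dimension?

1

Row reduce to echelon form.
R2 ← R2 − (7/4)·R1: [0, -59/4, 105/4, 43/4, 47/4]
R3 ← R3 − (5/4)·R1: [0, -65/4, 67/4, -27/4, 61/4]
R4 ← R4 + (5/2)·R1: [0, 39/2, -53/2, -37/2, -25/2]
R3 ← R3 − (65/59)·R2: [0, 0, -718/59, -1097/59, 136/59]
R4 ← R4 + (78/59)·R2: [0, 0, 484/59, -253/59, 179/59]
R4 ← R4 + (242/359)·R3: [0, 0, 0, -6039/359, 1647/359]
4 nonzero rows, so rank(B) = 4.
B has 5 columns; by rank–nullity, nullity = 5 − 4 = 1.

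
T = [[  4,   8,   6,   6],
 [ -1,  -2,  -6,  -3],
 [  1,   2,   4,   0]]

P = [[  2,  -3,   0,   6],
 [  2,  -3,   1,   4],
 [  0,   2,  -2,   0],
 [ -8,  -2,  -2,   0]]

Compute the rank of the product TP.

First compute TP:
[[-24, -36, -16,  56],
 [ 18,   3,  16, -14],
 [  6,  -1,  -6,  14]]
Now row reduce the product.
R2 ← R2 + (3/4)·R1: [0, -24, 4, 28]
R3 ← R3 + (1/4)·R1: [0, -10, -10, 28]
R3 ← R3 − (5/12)·R2: [0, 0, -35/3, 49/3]
3 nonzero rows, so rank(TP) = 3.

3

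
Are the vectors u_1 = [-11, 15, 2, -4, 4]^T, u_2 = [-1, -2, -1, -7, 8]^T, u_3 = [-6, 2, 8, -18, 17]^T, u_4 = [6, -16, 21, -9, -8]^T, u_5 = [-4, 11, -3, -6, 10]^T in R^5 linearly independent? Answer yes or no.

Form the matrix with these vectors as rows and row reduce.
R2 ← R2 − (1/11)·R1: [0, -37/11, -13/11, -73/11, 84/11]
R3 ← R3 − (6/11)·R1: [0, -68/11, 76/11, -174/11, 163/11]
R4 ← R4 + (6/11)·R1: [0, -86/11, 243/11, -123/11, -64/11]
R5 ← R5 − (4/11)·R1: [0, 61/11, -41/11, -50/11, 94/11]
R3 ← R3 − (68/37)·R2: [0, 0, 336/37, -134/37, 29/37]
R4 ← R4 − (86/37)·R2: [0, 0, 919/37, 157/37, -872/37]
R5 ← R5 + (61/37)·R2: [0, 0, -210/37, -573/37, 782/37]
R4 ← R4 − (919/336)·R3: [0, 0, 0, 2377/168, -8639/336]
R5 ← R5 + (5/8)·R3: [0, 0, 0, -71/4, 173/8]
R5 ← R5 + (2982/2377)·R4: [0, 0, 0, 0, -50537/4754]
5 nonzero rows, so the 5 vectors span a space of dimension 5.
Since 5 = 5, the vectors are linearly independent.

yes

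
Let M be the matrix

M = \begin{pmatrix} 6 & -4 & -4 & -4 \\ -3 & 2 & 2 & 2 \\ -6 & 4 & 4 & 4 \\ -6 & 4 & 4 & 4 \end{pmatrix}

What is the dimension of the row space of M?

Row reduce to echelon form.
R2 ← R2 + (1/2)·R1: [0, 0, 0, 0]
R3 ← R3 + R1: [0, 0, 0, 0]
R4 ← R4 + R1: [0, 0, 0, 0]
Echelon form has 1 nonzero row, so rank(M) = 1.
The row space has dimension equal to the rank: 1.

1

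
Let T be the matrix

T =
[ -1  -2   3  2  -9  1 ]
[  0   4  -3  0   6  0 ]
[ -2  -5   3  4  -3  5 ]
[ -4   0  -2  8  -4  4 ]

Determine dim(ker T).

2

Row reduce to echelon form.
R3 ← R3 − (2)·R1: [0, -1, -3, 0, 15, 3]
R4 ← R4 − (4)·R1: [0, 8, -14, 0, 32, 0]
R3 ← R3 + (1/4)·R2: [0, 0, -15/4, 0, 33/2, 3]
R4 ← R4 − (2)·R2: [0, 0, -8, 0, 20, 0]
R4 ← R4 − (32/15)·R3: [0, 0, 0, 0, -76/5, -32/5]
4 nonzero rows, so rank(T) = 4.
T has 6 columns; by rank–nullity, nullity = 6 − 4 = 2.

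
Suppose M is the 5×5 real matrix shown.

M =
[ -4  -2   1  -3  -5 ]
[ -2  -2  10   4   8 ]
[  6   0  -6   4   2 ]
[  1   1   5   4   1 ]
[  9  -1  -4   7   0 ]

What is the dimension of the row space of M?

Row reduce to echelon form.
R2 ← R2 − (1/2)·R1: [0, -1, 19/2, 11/2, 21/2]
R3 ← R3 + (3/2)·R1: [0, -3, -9/2, -1/2, -11/2]
R4 ← R4 + (1/4)·R1: [0, 1/2, 21/4, 13/4, -1/4]
R5 ← R5 + (9/4)·R1: [0, -11/2, -7/4, 1/4, -45/4]
R3 ← R3 − (3)·R2: [0, 0, -33, -17, -37]
R4 ← R4 + (1/2)·R2: [0, 0, 10, 6, 5]
R5 ← R5 − (11/2)·R2: [0, 0, -54, -30, -69]
R4 ← R4 + (10/33)·R3: [0, 0, 0, 28/33, -205/33]
R5 ← R5 − (18/11)·R3: [0, 0, 0, -24/11, -93/11]
R5 ← R5 + (18/7)·R4: [0, 0, 0, 0, -171/7]
Echelon form has 5 nonzero rows, so rank(M) = 5.
The row space has dimension equal to the rank: 5.

5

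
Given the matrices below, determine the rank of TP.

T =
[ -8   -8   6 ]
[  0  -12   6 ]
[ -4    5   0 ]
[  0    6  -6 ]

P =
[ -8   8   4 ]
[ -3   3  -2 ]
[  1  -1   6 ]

2

First compute TP:
[[ 94, -94,  20],
 [ 42, -42,  60],
 [ 17, -17, -26],
 [-24,  24, -48]]
Now row reduce the product.
R2 ← R2 − (21/47)·R1: [0, 0, 2400/47]
R3 ← R3 − (17/94)·R1: [0, 0, -1392/47]
R4 ← R4 + (12/47)·R1: [0, 0, -2016/47]
R3 ← R3 + (29/50)·R2: [0, 0, 0]
R4 ← R4 + (21/25)·R2: [0, 0, 0]
2 nonzero rows, so rank(TP) = 2.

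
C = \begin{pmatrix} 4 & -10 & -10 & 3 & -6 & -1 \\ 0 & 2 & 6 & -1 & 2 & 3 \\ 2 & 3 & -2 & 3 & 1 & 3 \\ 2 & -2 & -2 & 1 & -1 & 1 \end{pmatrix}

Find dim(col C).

4

Row reduce to echelon form.
R3 ← R3 − (1/2)·R1: [0, 8, 3, 3/2, 4, 7/2]
R4 ← R4 − (1/2)·R1: [0, 3, 3, -1/2, 2, 3/2]
R3 ← R3 − (4)·R2: [0, 0, -21, 11/2, -4, -17/2]
R4 ← R4 − (3/2)·R2: [0, 0, -6, 1, -1, -3]
R4 ← R4 − (2/7)·R3: [0, 0, 0, -4/7, 1/7, -4/7]
Echelon form has 4 nonzero rows, so rank(C) = 4.
The column space has dimension equal to the rank: 4.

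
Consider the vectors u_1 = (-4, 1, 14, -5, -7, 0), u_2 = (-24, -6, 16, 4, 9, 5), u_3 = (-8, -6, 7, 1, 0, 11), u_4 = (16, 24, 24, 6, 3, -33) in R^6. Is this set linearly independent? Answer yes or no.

yes

Form the matrix with these vectors as rows and row reduce.
R2 ← R2 − (6)·R1: [0, -12, -68, 34, 51, 5]
R3 ← R3 − (2)·R1: [0, -8, -21, 11, 14, 11]
R4 ← R4 + (4)·R1: [0, 28, 80, -14, -25, -33]
R3 ← R3 − (2/3)·R2: [0, 0, 73/3, -35/3, -20, 23/3]
R4 ← R4 + (7/3)·R2: [0, 0, -236/3, 196/3, 94, -64/3]
R4 ← R4 + (236/73)·R3: [0, 0, 0, 2016/73, 2142/73, 252/73]
4 nonzero rows, so the 4 vectors span a space of dimension 4.
Since 4 = 4, the vectors are linearly independent.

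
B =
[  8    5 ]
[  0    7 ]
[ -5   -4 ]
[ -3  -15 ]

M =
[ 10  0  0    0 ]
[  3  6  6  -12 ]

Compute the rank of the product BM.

2

First compute BM:
[[ 95,  30,  30, -60],
 [ 21,  42,  42, -84],
 [-62, -24, -24,  48],
 [-75, -90, -90, 180]]
Now row reduce the product.
R2 ← R2 − (21/95)·R1: [0, 672/19, 672/19, -1344/19]
R3 ← R3 + (62/95)·R1: [0, -84/19, -84/19, 168/19]
R4 ← R4 + (15/19)·R1: [0, -1260/19, -1260/19, 2520/19]
R3 ← R3 + (1/8)·R2: [0, 0, 0, 0]
R4 ← R4 + (15/8)·R2: [0, 0, 0, 0]
2 nonzero rows, so rank(BM) = 2.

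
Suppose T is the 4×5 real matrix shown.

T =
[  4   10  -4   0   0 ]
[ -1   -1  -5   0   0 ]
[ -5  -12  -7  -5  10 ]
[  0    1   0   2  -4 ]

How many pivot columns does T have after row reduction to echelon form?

3

Row reduce to echelon form.
R2 ← R2 + (1/4)·R1: [0, 3/2, -6, 0, 0]
R3 ← R3 + (5/4)·R1: [0, 1/2, -12, -5, 10]
R3 ← R3 − (1/3)·R2: [0, 0, -10, -5, 10]
R4 ← R4 − (2/3)·R2: [0, 0, 4, 2, -4]
R4 ← R4 + (2/5)·R3: [0, 0, 0, 0, 0]
Echelon form has 3 nonzero rows, so rank(T) = 3.
Each nonzero row contributes one pivot column: 3 pivot columns.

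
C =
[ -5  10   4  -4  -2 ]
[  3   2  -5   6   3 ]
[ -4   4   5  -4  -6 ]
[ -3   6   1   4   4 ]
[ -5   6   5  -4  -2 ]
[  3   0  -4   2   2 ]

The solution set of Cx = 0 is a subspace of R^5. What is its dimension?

Row reduce to echelon form.
R2 ← R2 + (3/5)·R1: [0, 8, -13/5, 18/5, 9/5]
R3 ← R3 − (4/5)·R1: [0, -4, 9/5, -4/5, -22/5]
R4 ← R4 − (3/5)·R1: [0, 0, -7/5, 32/5, 26/5]
R5 ← R5 − R1: [0, -4, 1, 0, 0]
R6 ← R6 + (3/5)·R1: [0, 6, -8/5, -2/5, 4/5]
R3 ← R3 + (1/2)·R2: [0, 0, 1/2, 1, -7/2]
R5 ← R5 + (1/2)·R2: [0, 0, -3/10, 9/5, 9/10]
R6 ← R6 − (3/4)·R2: [0, 0, 7/20, -31/10, -11/20]
R4 ← R4 + (14/5)·R3: [0, 0, 0, 46/5, -23/5]
R5 ← R5 + (3/5)·R3: [0, 0, 0, 12/5, -6/5]
R6 ← R6 − (7/10)·R3: [0, 0, 0, -19/5, 19/10]
R5 ← R5 − (6/23)·R4: [0, 0, 0, 0, 0]
R6 ← R6 + (19/46)·R4: [0, 0, 0, 0, 0]
4 nonzero rows, so rank(C) = 4.
C has 5 columns; by rank–nullity, nullity = 5 − 4 = 1.

1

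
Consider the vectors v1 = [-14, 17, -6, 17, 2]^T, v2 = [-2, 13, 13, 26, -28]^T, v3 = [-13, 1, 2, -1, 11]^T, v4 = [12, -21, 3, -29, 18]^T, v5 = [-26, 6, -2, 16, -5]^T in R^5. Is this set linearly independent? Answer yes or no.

yes

Form the matrix with these vectors as rows and row reduce.
R2 ← R2 − (1/7)·R1: [0, 74/7, 97/7, 165/7, -198/7]
R3 ← R3 − (13/14)·R1: [0, -207/14, 53/7, -235/14, 64/7]
R4 ← R4 + (6/7)·R1: [0, -45/7, -15/7, -101/7, 138/7]
R5 ← R5 − (13/7)·R1: [0, -179/7, 64/7, -109/7, -61/7]
R3 ← R3 + (207/148)·R2: [0, 0, 3989/148, 2395/148, -2251/74]
R4 ← R4 + (45/74)·R2: [0, 0, 465/74, -7/74, 93/37]
R5 ← R5 + (179/74)·R2: [0, 0, 3157/74, 3067/74, -2854/37]
R4 ← R4 − (930/3989)·R3: [0, 0, 0, -15427/3989, 38316/3989]
R5 ← R5 − (6314/3989)·R3: [0, 0, 0, 63152/3989, -115627/3989]
R5 ← R5 + (63152/15427)·R4: [0, 0, 0, 0, 159427/15427]
5 nonzero rows, so the 5 vectors span a space of dimension 5.
Since 5 = 5, the vectors are linearly independent.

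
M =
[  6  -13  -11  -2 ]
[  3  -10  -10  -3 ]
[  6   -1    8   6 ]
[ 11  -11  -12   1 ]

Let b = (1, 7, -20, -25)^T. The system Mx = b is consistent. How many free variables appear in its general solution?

Row reduce the augmented matrix [M | b].
R2 ← R2 − (1/2)·R1: [0, -7/2, -9/2, -2, 13/2]
R3 ← R3 − R1: [0, 12, 19, 8, -21]
R4 ← R4 − (11/6)·R1: [0, 77/6, 49/6, 14/3, -161/6]
R3 ← R3 + (24/7)·R2: [0, 0, 25/7, 8/7, 9/7]
R4 ← R4 + (11/3)·R2: [0, 0, -25/3, -8/3, -3]
R4 ← R4 + (7/3)·R3: [0, 0, 0, 0, 0]
The echelon form has 3 nonzero rows, and every pivot lies in the first 4 columns, so rank(M) = rank([M|b]) = 3.
The system is consistent.
Free variables = (unknowns) − (rank) = 4 − 3 = 1.

1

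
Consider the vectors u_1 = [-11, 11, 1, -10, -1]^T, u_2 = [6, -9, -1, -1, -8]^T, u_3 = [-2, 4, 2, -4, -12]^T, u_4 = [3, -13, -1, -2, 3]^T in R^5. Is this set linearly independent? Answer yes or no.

yes

Form the matrix with these vectors as rows and row reduce.
R2 ← R2 + (6/11)·R1: [0, -3, -5/11, -71/11, -94/11]
R3 ← R3 − (2/11)·R1: [0, 2, 20/11, -24/11, -130/11]
R4 ← R4 + (3/11)·R1: [0, -10, -8/11, -52/11, 30/11]
R3 ← R3 + (2/3)·R2: [0, 0, 50/33, -214/33, -578/33]
R4 ← R4 − (10/3)·R2: [0, 0, 26/33, 554/33, 1030/33]
R4 ← R4 − (13/25)·R3: [0, 0, 0, 504/25, 1008/25]
4 nonzero rows, so the 4 vectors span a space of dimension 4.
Since 4 = 4, the vectors are linearly independent.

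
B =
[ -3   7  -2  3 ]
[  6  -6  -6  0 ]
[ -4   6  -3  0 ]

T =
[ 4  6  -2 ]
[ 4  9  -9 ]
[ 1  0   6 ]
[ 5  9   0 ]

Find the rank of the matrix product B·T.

First compute BT:
[[ 29,  72, -69],
 [ -6, -18,   6],
 [  5,  30, -64]]
Now row reduce the product.
R2 ← R2 + (6/29)·R1: [0, -90/29, -240/29]
R3 ← R3 − (5/29)·R1: [0, 510/29, -1511/29]
R3 ← R3 + (17/3)·R2: [0, 0, -99]
3 nonzero rows, so rank(BT) = 3.

3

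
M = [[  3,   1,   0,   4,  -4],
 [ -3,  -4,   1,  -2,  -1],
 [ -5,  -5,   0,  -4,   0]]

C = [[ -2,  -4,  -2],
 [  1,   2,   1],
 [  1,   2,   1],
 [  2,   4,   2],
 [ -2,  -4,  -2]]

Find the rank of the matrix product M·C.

First compute MC:
[[ 11,  22,  11],
 [  1,   2,   1],
 [ -3,  -6,  -3]]
Now row reduce the product.
R2 ← R2 − (1/11)·R1: [0, 0, 0]
R3 ← R3 + (3/11)·R1: [0, 0, 0]
1 nonzero row, so rank(MC) = 1.

1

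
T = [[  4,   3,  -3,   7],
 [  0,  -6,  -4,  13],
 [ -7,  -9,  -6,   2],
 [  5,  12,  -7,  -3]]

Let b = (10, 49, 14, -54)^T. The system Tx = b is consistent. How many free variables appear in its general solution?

Row reduce the augmented matrix [T | b].
R3 ← R3 + (7/4)·R1: [0, -15/4, -45/4, 57/4, 63/2]
R4 ← R4 − (5/4)·R1: [0, 33/4, -13/4, -47/4, -133/2]
R3 ← R3 − (5/8)·R2: [0, 0, -35/4, 49/8, 7/8]
R4 ← R4 + (11/8)·R2: [0, 0, -35/4, 49/8, 7/8]
R4 ← R4 − R3: [0, 0, 0, 0, 0]
The echelon form has 3 nonzero rows, and every pivot lies in the first 4 columns, so rank(T) = rank([T|b]) = 3.
The system is consistent.
Free variables = (unknowns) − (rank) = 4 − 3 = 1.

1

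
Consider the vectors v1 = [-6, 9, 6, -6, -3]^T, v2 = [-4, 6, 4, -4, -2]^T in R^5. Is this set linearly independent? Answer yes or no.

Form the matrix with these vectors as rows and row reduce.
R2 ← R2 − (2/3)·R1: [0, 0, 0, 0, 0]
1 nonzero row, so the 2 vectors span a space of dimension 1.
Since 1 < 2, the vectors are linearly dependent.

no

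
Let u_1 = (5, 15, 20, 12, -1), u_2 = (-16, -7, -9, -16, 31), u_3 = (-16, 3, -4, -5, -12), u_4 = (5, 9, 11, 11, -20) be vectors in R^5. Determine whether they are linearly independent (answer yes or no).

Form the matrix with these vectors as rows and row reduce.
R2 ← R2 + (16/5)·R1: [0, 41, 55, 112/5, 139/5]
R3 ← R3 + (16/5)·R1: [0, 51, 60, 167/5, -76/5]
R4 ← R4 − R1: [0, -6, -9, -1, -19]
R3 ← R3 − (51/41)·R2: [0, 0, -345/41, 227/41, -2041/41]
R4 ← R4 + (6/41)·R2: [0, 0, -39/41, 467/205, -3061/205]
R4 ← R4 − (13/115)·R3: [0, 0, 0, 38/23, -214/23]
4 nonzero rows, so the 4 vectors span a space of dimension 4.
Since 4 = 4, the vectors are linearly independent.

yes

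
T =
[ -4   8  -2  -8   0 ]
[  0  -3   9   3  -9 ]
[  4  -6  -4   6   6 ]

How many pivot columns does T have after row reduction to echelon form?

Row reduce to echelon form.
R3 ← R3 + R1: [0, 2, -6, -2, 6]
R3 ← R3 + (2/3)·R2: [0, 0, 0, 0, 0]
Echelon form has 2 nonzero rows, so rank(T) = 2.
Each nonzero row contributes one pivot column: 2 pivot columns.

2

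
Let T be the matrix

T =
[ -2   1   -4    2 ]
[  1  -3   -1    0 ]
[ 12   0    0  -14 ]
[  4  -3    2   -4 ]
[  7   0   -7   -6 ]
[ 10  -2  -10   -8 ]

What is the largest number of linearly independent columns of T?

Row reduce to echelon form.
R2 ← R2 + (1/2)·R1: [0, -5/2, -3, 1]
R3 ← R3 + (6)·R1: [0, 6, -24, -2]
R4 ← R4 + (2)·R1: [0, -1, -6, 0]
R5 ← R5 + (7/2)·R1: [0, 7/2, -21, 1]
R6 ← R6 + (5)·R1: [0, 3, -30, 2]
R3 ← R3 + (12/5)·R2: [0, 0, -156/5, 2/5]
R4 ← R4 − (2/5)·R2: [0, 0, -24/5, -2/5]
R5 ← R5 + (7/5)·R2: [0, 0, -126/5, 12/5]
R6 ← R6 + (6/5)·R2: [0, 0, -168/5, 16/5]
R4 ← R4 − (2/13)·R3: [0, 0, 0, -6/13]
R5 ← R5 − (21/26)·R3: [0, 0, 0, 27/13]
R6 ← R6 − (14/13)·R3: [0, 0, 0, 36/13]
R5 ← R5 + (9/2)·R4: [0, 0, 0, 0]
R6 ← R6 + (6)·R4: [0, 0, 0, 0]
Echelon form has 4 nonzero rows, so rank(T) = 4.
The rank gives the maximum number of linearly independent columns: 4.

4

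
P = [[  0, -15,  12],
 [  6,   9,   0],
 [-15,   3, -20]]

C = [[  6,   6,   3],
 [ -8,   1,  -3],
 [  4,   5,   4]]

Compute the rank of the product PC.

First compute PC:
[[168,  45,  93],
 [-36,  45,  -9],
 [-194, -187, -134]]
Now row reduce the product.
R2 ← R2 + (3/14)·R1: [0, 765/14, 153/14]
R3 ← R3 + (97/84)·R1: [0, -3781/28, -745/28]
R3 ← R3 + (3781/1530)·R2: [0, 0, 2/5]
3 nonzero rows, so rank(PC) = 3.

3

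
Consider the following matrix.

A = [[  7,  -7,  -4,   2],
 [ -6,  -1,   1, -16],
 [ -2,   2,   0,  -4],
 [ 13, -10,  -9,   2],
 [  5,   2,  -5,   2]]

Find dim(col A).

Row reduce to echelon form.
R2 ← R2 + (6/7)·R1: [0, -7, -17/7, -100/7]
R3 ← R3 + (2/7)·R1: [0, 0, -8/7, -24/7]
R4 ← R4 − (13/7)·R1: [0, 3, -11/7, -12/7]
R5 ← R5 − (5/7)·R1: [0, 7, -15/7, 4/7]
R4 ← R4 + (3/7)·R2: [0, 0, -128/49, -384/49]
R5 ← R5 + R2: [0, 0, -32/7, -96/7]
R4 ← R4 − (16/7)·R3: [0, 0, 0, 0]
R5 ← R5 − (4)·R3: [0, 0, 0, 0]
Echelon form has 3 nonzero rows, so rank(A) = 3.
The column space has dimension equal to the rank: 3.

3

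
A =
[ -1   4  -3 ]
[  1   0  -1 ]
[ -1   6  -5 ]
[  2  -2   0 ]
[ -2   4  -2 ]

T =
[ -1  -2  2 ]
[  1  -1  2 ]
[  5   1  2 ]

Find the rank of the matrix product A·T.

1

First compute AT:
[[-10,  -5,   0],
 [ -6,  -3,   0],
 [-18,  -9,   0],
 [ -4,  -2,   0],
 [ -4,  -2,   0]]
Now row reduce the product.
R2 ← R2 − (3/5)·R1: [0, 0, 0]
R3 ← R3 − (9/5)·R1: [0, 0, 0]
R4 ← R4 − (2/5)·R1: [0, 0, 0]
R5 ← R5 − (2/5)·R1: [0, 0, 0]
1 nonzero row, so rank(AT) = 1.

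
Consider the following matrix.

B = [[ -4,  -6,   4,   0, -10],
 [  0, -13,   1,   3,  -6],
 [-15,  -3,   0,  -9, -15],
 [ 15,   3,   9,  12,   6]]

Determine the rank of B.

3

Row reduce to echelon form.
R3 ← R3 − (15/4)·R1: [0, 39/2, -15, -9, 45/2]
R4 ← R4 + (15/4)·R1: [0, -39/2, 24, 12, -63/2]
R3 ← R3 + (3/2)·R2: [0, 0, -27/2, -9/2, 27/2]
R4 ← R4 − (3/2)·R2: [0, 0, 45/2, 15/2, -45/2]
R4 ← R4 + (5/3)·R3: [0, 0, 0, 0, 0]
Echelon form has 3 nonzero rows, so rank(B) = 3.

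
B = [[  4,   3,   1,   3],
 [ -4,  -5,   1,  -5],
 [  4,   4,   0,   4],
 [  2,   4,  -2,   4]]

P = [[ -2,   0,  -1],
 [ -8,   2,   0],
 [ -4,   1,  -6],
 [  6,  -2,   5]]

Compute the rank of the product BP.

First compute BP:
[[-18,   1,   5],
 [ 14,   1, -27],
 [-16,   0,  16],
 [ -4,  -2,  30]]
Now row reduce the product.
R2 ← R2 + (7/9)·R1: [0, 16/9, -208/9]
R3 ← R3 − (8/9)·R1: [0, -8/9, 104/9]
R4 ← R4 − (2/9)·R1: [0, -20/9, 260/9]
R3 ← R3 + (1/2)·R2: [0, 0, 0]
R4 ← R4 + (5/4)·R2: [0, 0, 0]
2 nonzero rows, so rank(BP) = 2.

2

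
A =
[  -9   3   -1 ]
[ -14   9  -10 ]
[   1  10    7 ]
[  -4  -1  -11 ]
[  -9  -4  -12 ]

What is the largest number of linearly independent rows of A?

3

Row reduce to echelon form.
R2 ← R2 − (14/9)·R1: [0, 13/3, -76/9]
R3 ← R3 + (1/9)·R1: [0, 31/3, 62/9]
R4 ← R4 − (4/9)·R1: [0, -7/3, -95/9]
R5 ← R5 − R1: [0, -7, -11]
R3 ← R3 − (31/13)·R2: [0, 0, 1054/39]
R4 ← R4 + (7/13)·R2: [0, 0, -589/39]
R5 ← R5 + (21/13)·R2: [0, 0, -961/39]
R4 ← R4 + (19/34)·R3: [0, 0, 0]
R5 ← R5 + (31/34)·R3: [0, 0, 0]
Echelon form has 3 nonzero rows, so rank(A) = 3.
The rank gives the maximum number of linearly independent rows: 3.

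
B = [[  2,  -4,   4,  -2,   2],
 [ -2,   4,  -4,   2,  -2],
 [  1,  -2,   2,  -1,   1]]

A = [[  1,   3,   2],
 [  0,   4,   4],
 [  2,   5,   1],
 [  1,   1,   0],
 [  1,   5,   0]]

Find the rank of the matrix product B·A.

First compute BA:
[[ 10,  18,  -8],
 [-10, -18,   8],
 [  5,   9,  -4]]
Now row reduce the product.
R2 ← R2 + R1: [0, 0, 0]
R3 ← R3 − (1/2)·R1: [0, 0, 0]
1 nonzero row, so rank(BA) = 1.

1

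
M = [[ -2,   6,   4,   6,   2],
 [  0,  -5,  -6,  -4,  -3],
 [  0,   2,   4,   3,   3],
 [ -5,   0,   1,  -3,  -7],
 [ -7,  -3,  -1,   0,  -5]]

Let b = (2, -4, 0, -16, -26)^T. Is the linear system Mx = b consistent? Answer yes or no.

yes

Row reduce the augmented matrix [M | b].
R4 ← R4 − (5/2)·R1: [0, -15, -9, -18, -12, -21]
R5 ← R5 − (7/2)·R1: [0, -24, -15, -21, -12, -33]
R3 ← R3 + (2/5)·R2: [0, 0, 8/5, 7/5, 9/5, -8/5]
R4 ← R4 − (3)·R2: [0, 0, 9, -6, -3, -9]
R5 ← R5 − (24/5)·R2: [0, 0, 69/5, -9/5, 12/5, -69/5]
R4 ← R4 − (45/8)·R3: [0, 0, 0, -111/8, -105/8, 0]
R5 ← R5 − (69/8)·R3: [0, 0, 0, -111/8, -105/8, 0]
R5 ← R5 − R4: [0, 0, 0, 0, 0, 0]
The echelon form has 4 nonzero rows, and every pivot lies in the first 5 columns, so rank(M) = rank([M|b]) = 4.
The system is consistent.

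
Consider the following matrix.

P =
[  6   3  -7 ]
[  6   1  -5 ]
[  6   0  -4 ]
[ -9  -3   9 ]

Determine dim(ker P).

1

Row reduce to echelon form.
R2 ← R2 − R1: [0, -2, 2]
R3 ← R3 − R1: [0, -3, 3]
R4 ← R4 + (3/2)·R1: [0, 3/2, -3/2]
R3 ← R3 − (3/2)·R2: [0, 0, 0]
R4 ← R4 + (3/4)·R2: [0, 0, 0]
2 nonzero rows, so rank(P) = 2.
P has 3 columns; by rank–nullity, nullity = 3 − 2 = 1.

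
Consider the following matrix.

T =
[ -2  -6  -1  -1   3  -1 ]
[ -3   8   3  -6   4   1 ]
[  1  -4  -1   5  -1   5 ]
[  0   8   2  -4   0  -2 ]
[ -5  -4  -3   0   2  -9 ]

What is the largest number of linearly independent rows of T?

5

Row reduce to echelon form.
R2 ← R2 − (3/2)·R1: [0, 17, 9/2, -9/2, -1/2, 5/2]
R3 ← R3 + (1/2)·R1: [0, -7, -3/2, 9/2, 1/2, 9/2]
R5 ← R5 − (5/2)·R1: [0, 11, -1/2, 5/2, -11/2, -13/2]
R3 ← R3 + (7/17)·R2: [0, 0, 6/17, 45/17, 5/17, 94/17]
R4 ← R4 − (8/17)·R2: [0, 0, -2/17, -32/17, 4/17, -54/17]
R5 ← R5 − (11/17)·R2: [0, 0, -58/17, 92/17, -88/17, -138/17]
R4 ← R4 + (1/3)·R3: [0, 0, 0, -1, 1/3, -4/3]
R5 ← R5 + (29/3)·R3: [0, 0, 0, 31, -7/3, 136/3]
R5 ← R5 + (31)·R4: [0, 0, 0, 0, 8, 4]
Echelon form has 5 nonzero rows, so rank(T) = 5.
The rank gives the maximum number of linearly independent rows: 5.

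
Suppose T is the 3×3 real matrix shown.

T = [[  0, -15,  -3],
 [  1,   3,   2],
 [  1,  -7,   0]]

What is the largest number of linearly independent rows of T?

2

Row reduce to echelon form.
Swap R1 ↔ R2
R3 ← R3 − R1: [0, -10, -2]
R3 ← R3 − (2/3)·R2: [0, 0, 0]
Echelon form has 2 nonzero rows, so rank(T) = 2.
The rank gives the maximum number of linearly independent rows: 2.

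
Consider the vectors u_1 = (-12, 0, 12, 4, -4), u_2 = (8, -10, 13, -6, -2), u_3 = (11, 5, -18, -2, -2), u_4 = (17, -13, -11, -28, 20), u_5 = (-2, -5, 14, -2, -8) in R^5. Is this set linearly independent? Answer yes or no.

Form the matrix with these vectors as rows and row reduce.
R2 ← R2 + (2/3)·R1: [0, -10, 21, -10/3, -14/3]
R3 ← R3 + (11/12)·R1: [0, 5, -7, 5/3, -17/3]
R4 ← R4 + (17/12)·R1: [0, -13, 6, -67/3, 43/3]
R5 ← R5 − (1/6)·R1: [0, -5, 12, -8/3, -22/3]
R3 ← R3 + (1/2)·R2: [0, 0, 7/2, 0, -8]
R4 ← R4 − (13/10)·R2: [0, 0, -213/10, -18, 102/5]
R5 ← R5 − (1/2)·R2: [0, 0, 3/2, -1, -5]
R4 ← R4 + (213/35)·R3: [0, 0, 0, -18, -198/7]
R5 ← R5 − (3/7)·R3: [0, 0, 0, -1, -11/7]
R5 ← R5 − (1/18)·R4: [0, 0, 0, 0, 0]
4 nonzero rows, so the 5 vectors span a space of dimension 4.
Since 4 < 5, the vectors are linearly dependent.

no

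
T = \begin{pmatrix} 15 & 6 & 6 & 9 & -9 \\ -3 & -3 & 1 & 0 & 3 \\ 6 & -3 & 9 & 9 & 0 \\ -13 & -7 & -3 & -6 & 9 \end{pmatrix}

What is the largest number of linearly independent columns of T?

2

Row reduce to echelon form.
R2 ← R2 + (1/5)·R1: [0, -9/5, 11/5, 9/5, 6/5]
R3 ← R3 − (2/5)·R1: [0, -27/5, 33/5, 27/5, 18/5]
R4 ← R4 + (13/15)·R1: [0, -9/5, 11/5, 9/5, 6/5]
R3 ← R3 − (3)·R2: [0, 0, 0, 0, 0]
R4 ← R4 − R2: [0, 0, 0, 0, 0]
Echelon form has 2 nonzero rows, so rank(T) = 2.
The rank gives the maximum number of linearly independent columns: 2.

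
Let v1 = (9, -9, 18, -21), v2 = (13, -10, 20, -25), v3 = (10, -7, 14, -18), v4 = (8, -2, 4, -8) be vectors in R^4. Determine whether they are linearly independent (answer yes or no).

Form the matrix with these vectors as rows and row reduce.
R2 ← R2 − (13/9)·R1: [0, 3, -6, 16/3]
R3 ← R3 − (10/9)·R1: [0, 3, -6, 16/3]
R4 ← R4 − (8/9)·R1: [0, 6, -12, 32/3]
R3 ← R3 − R2: [0, 0, 0, 0]
R4 ← R4 − (2)·R2: [0, 0, 0, 0]
2 nonzero rows, so the 4 vectors span a space of dimension 2.
Since 2 < 4, the vectors are linearly dependent.

no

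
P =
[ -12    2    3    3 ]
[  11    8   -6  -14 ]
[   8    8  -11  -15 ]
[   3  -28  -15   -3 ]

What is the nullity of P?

0

Row reduce to echelon form.
R2 ← R2 + (11/12)·R1: [0, 59/6, -13/4, -45/4]
R3 ← R3 + (2/3)·R1: [0, 28/3, -9, -13]
R4 ← R4 + (1/4)·R1: [0, -55/2, -57/4, -9/4]
R3 ← R3 − (56/59)·R2: [0, 0, -349/59, -137/59]
R4 ← R4 + (165/59)·R2: [0, 0, -1377/59, -1989/59]
R4 ← R4 − (1377/349)·R3: [0, 0, 0, -8568/349]
4 nonzero rows, so rank(P) = 4.
P has 4 columns; by rank–nullity, nullity = 4 − 4 = 0.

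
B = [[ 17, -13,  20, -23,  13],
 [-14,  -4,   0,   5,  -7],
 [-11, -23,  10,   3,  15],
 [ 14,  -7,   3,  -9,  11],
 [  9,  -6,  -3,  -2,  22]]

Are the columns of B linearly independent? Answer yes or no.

yes

Row reduce B to echelon form.
R2 ← R2 + (14/17)·R1: [0, -250/17, 280/17, -237/17, 63/17]
R3 ← R3 + (11/17)·R1: [0, -534/17, 390/17, -202/17, 398/17]
R4 ← R4 − (14/17)·R1: [0, 63/17, -229/17, 169/17, 5/17]
R5 ← R5 − (9/17)·R1: [0, 15/17, -231/17, 173/17, 257/17]
R3 ← R3 − (267/125)·R2: [0, 0, -306/25, 2237/125, 1937/125]
R4 ← R4 + (63/250)·R2: [0, 0, -233/25, 1607/250, 307/250]
R5 ← R5 + (3/50)·R2: [0, 0, -63/5, 467/50, 767/50]
R4 ← R4 − (233/306)·R3: [0, 0, 0, -5507/765, -8087/765]
R5 ← R5 − (35/34)·R3: [0, 0, 0, -772/85, -52/85]
R5 ← R5 − (6948/5507)·R4: [0, 0, 0, 0, 70080/5507]
5 pivots among 5 columns.
Every column is a pivot column, so the columns are linearly independent.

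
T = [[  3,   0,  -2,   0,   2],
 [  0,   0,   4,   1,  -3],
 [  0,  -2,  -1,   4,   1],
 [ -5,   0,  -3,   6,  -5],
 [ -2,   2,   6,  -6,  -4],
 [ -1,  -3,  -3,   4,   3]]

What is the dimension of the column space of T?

5

Row reduce to echelon form.
R4 ← R4 + (5/3)·R1: [0, 0, -19/3, 6, -5/3]
R5 ← R5 + (2/3)·R1: [0, 2, 14/3, -6, -8/3]
R6 ← R6 + (1/3)·R1: [0, -3, -11/3, 4, 11/3]
Swap R2 ↔ R3
R5 ← R5 + R2: [0, 0, 11/3, -2, -5/3]
R6 ← R6 − (3/2)·R2: [0, 0, -13/6, -2, 13/6]
R4 ← R4 + (19/12)·R3: [0, 0, 0, 91/12, -77/12]
R5 ← R5 − (11/12)·R3: [0, 0, 0, -35/12, 13/12]
R6 ← R6 + (13/24)·R3: [0, 0, 0, -35/24, 13/24]
R5 ← R5 + (5/13)·R4: [0, 0, 0, 0, -18/13]
R6 ← R6 + (5/26)·R4: [0, 0, 0, 0, -9/13]
R6 ← R6 − (1/2)·R5: [0, 0, 0, 0, 0]
Echelon form has 5 nonzero rows, so rank(T) = 5.
The column space has dimension equal to the rank: 5.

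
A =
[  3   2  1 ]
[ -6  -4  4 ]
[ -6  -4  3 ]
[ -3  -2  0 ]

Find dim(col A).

2

Row reduce to echelon form.
R2 ← R2 + (2)·R1: [0, 0, 6]
R3 ← R3 + (2)·R1: [0, 0, 5]
R4 ← R4 + R1: [0, 0, 1]
R3 ← R3 − (5/6)·R2: [0, 0, 0]
R4 ← R4 − (1/6)·R2: [0, 0, 0]
Echelon form has 2 nonzero rows, so rank(A) = 2.
The column space has dimension equal to the rank: 2.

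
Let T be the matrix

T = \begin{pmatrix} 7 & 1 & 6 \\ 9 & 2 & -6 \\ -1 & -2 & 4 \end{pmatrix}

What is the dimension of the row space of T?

3

Row reduce to echelon form.
R2 ← R2 − (9/7)·R1: [0, 5/7, -96/7]
R3 ← R3 + (1/7)·R1: [0, -13/7, 34/7]
R3 ← R3 + (13/5)·R2: [0, 0, -154/5]
Echelon form has 3 nonzero rows, so rank(T) = 3.
The row space has dimension equal to the rank: 3.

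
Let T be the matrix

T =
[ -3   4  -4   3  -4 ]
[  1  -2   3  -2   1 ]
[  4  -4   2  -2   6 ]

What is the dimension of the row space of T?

Row reduce to echelon form.
R2 ← R2 + (1/3)·R1: [0, -2/3, 5/3, -1, -1/3]
R3 ← R3 + (4/3)·R1: [0, 4/3, -10/3, 2, 2/3]
R3 ← R3 + (2)·R2: [0, 0, 0, 0, 0]
Echelon form has 2 nonzero rows, so rank(T) = 2.
The row space has dimension equal to the rank: 2.

2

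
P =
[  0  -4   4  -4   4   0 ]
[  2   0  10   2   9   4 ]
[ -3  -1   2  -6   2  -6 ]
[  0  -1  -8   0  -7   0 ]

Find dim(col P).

4

Row reduce to echelon form.
Swap R1 ↔ R2
R3 ← R3 + (3/2)·R1: [0, -1, 17, -3, 31/2, 0]
R3 ← R3 − (1/4)·R2: [0, 0, 16, -2, 29/2, 0]
R4 ← R4 − (1/4)·R2: [0, 0, -9, 1, -8, 0]
R4 ← R4 + (9/16)·R3: [0, 0, 0, -1/8, 5/32, 0]
Echelon form has 4 nonzero rows, so rank(P) = 4.
The column space has dimension equal to the rank: 4.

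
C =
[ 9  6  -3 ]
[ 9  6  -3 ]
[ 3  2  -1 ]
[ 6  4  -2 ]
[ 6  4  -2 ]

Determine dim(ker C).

Row reduce to echelon form.
R2 ← R2 − R1: [0, 0, 0]
R3 ← R3 − (1/3)·R1: [0, 0, 0]
R4 ← R4 − (2/3)·R1: [0, 0, 0]
R5 ← R5 − (2/3)·R1: [0, 0, 0]
1 nonzero row, so rank(C) = 1.
C has 3 columns; by rank–nullity, nullity = 3 − 1 = 2.

2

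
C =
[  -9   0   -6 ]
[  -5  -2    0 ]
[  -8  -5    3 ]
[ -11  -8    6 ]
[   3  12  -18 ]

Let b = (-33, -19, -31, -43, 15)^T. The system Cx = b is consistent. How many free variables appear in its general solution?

1

Row reduce the augmented matrix [C | b].
R2 ← R2 − (5/9)·R1: [0, -2, 10/3, -2/3]
R3 ← R3 − (8/9)·R1: [0, -5, 25/3, -5/3]
R4 ← R4 − (11/9)·R1: [0, -8, 40/3, -8/3]
R5 ← R5 + (1/3)·R1: [0, 12, -20, 4]
R3 ← R3 − (5/2)·R2: [0, 0, 0, 0]
R4 ← R4 − (4)·R2: [0, 0, 0, 0]
R5 ← R5 + (6)·R2: [0, 0, 0, 0]
The echelon form has 2 nonzero rows, and every pivot lies in the first 3 columns, so rank(C) = rank([C|b]) = 2.
The system is consistent.
Free variables = (unknowns) − (rank) = 3 − 2 = 1.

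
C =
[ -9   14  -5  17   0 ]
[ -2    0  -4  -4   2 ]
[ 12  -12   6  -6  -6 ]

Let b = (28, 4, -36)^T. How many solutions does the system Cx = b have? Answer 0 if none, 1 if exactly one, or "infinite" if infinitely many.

infinite

Row reduce the augmented matrix [C | b].
R2 ← R2 − (2/9)·R1: [0, -28/9, -26/9, -70/9, 2, -20/9]
R3 ← R3 + (4/3)·R1: [0, 20/3, -2/3, 50/3, -6, 4/3]
R3 ← R3 + (15/7)·R2: [0, 0, -48/7, 0, -12/7, -24/7]
The echelon form has 3 nonzero rows, and every pivot lies in the first 5 columns, so rank(C) = rank([C|b]) = 3.
The system is consistent.
rank = 3 < 5 unknowns, so there are infinitely many solutions.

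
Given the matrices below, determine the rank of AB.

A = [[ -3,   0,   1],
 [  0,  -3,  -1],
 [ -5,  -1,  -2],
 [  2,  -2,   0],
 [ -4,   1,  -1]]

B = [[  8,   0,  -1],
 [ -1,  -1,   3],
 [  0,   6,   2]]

3

First compute AB:
[[-24,   6,   5],
 [  3,  -3, -11],
 [-39, -11,  -2],
 [ 18,   2,  -8],
 [-33,  -7,   5]]
Now row reduce the product.
R2 ← R2 + (1/8)·R1: [0, -9/4, -83/8]
R3 ← R3 − (13/8)·R1: [0, -83/4, -81/8]
R4 ← R4 + (3/4)·R1: [0, 13/2, -17/4]
R5 ← R5 − (11/8)·R1: [0, -61/4, -15/8]
R3 ← R3 − (83/9)·R2: [0, 0, 770/9]
R4 ← R4 + (26/9)·R2: [0, 0, -308/9]
R5 ← R5 − (61/9)·R2: [0, 0, 616/9]
R4 ← R4 + (2/5)·R3: [0, 0, 0]
R5 ← R5 − (4/5)·R3: [0, 0, 0]
3 nonzero rows, so rank(AB) = 3.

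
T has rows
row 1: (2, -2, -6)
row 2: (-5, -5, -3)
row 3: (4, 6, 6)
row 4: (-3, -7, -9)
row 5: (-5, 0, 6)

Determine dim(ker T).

1

Row reduce to echelon form.
R2 ← R2 + (5/2)·R1: [0, -10, -18]
R3 ← R3 − (2)·R1: [0, 10, 18]
R4 ← R4 + (3/2)·R1: [0, -10, -18]
R5 ← R5 + (5/2)·R1: [0, -5, -9]
R3 ← R3 + R2: [0, 0, 0]
R4 ← R4 − R2: [0, 0, 0]
R5 ← R5 − (1/2)·R2: [0, 0, 0]
2 nonzero rows, so rank(T) = 2.
T has 3 columns; by rank–nullity, nullity = 3 − 2 = 1.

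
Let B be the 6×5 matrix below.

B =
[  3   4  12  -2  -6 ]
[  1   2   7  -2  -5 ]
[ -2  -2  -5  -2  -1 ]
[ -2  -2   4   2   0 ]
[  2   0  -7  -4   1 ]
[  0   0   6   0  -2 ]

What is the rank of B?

4

Row reduce to echelon form.
R2 ← R2 − (1/3)·R1: [0, 2/3, 3, -4/3, -3]
R3 ← R3 + (2/3)·R1: [0, 2/3, 3, -10/3, -5]
R4 ← R4 + (2/3)·R1: [0, 2/3, 12, 2/3, -4]
R5 ← R5 − (2/3)·R1: [0, -8/3, -15, -8/3, 5]
R3 ← R3 − R2: [0, 0, 0, -2, -2]
R4 ← R4 − R2: [0, 0, 9, 2, -1]
R5 ← R5 + (4)·R2: [0, 0, -3, -8, -7]
Swap R3 ↔ R4
R5 ← R5 + (1/3)·R3: [0, 0, 0, -22/3, -22/3]
R6 ← R6 − (2/3)·R3: [0, 0, 0, -4/3, -4/3]
R5 ← R5 − (11/3)·R4: [0, 0, 0, 0, 0]
R6 ← R6 − (2/3)·R4: [0, 0, 0, 0, 0]
Echelon form has 4 nonzero rows, so rank(B) = 4.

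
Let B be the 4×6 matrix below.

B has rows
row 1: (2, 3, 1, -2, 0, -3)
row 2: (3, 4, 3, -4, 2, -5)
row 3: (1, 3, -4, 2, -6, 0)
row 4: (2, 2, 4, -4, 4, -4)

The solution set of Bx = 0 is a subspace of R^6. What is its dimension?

4

Row reduce to echelon form.
R2 ← R2 − (3/2)·R1: [0, -1/2, 3/2, -1, 2, -1/2]
R3 ← R3 − (1/2)·R1: [0, 3/2, -9/2, 3, -6, 3/2]
R4 ← R4 − R1: [0, -1, 3, -2, 4, -1]
R3 ← R3 + (3)·R2: [0, 0, 0, 0, 0, 0]
R4 ← R4 − (2)·R2: [0, 0, 0, 0, 0, 0]
2 nonzero rows, so rank(B) = 2.
B has 6 columns; by rank–nullity, nullity = 6 − 2 = 4.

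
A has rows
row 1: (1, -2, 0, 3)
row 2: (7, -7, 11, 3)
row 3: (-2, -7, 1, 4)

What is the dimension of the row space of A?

Row reduce to echelon form.
R2 ← R2 − (7)·R1: [0, 7, 11, -18]
R3 ← R3 + (2)·R1: [0, -11, 1, 10]
R3 ← R3 + (11/7)·R2: [0, 0, 128/7, -128/7]
Echelon form has 3 nonzero rows, so rank(A) = 3.
The row space has dimension equal to the rank: 3.

3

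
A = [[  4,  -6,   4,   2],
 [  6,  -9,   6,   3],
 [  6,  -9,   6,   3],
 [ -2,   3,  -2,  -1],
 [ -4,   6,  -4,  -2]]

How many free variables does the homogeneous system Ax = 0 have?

3

Row reduce to echelon form.
R2 ← R2 − (3/2)·R1: [0, 0, 0, 0]
R3 ← R3 − (3/2)·R1: [0, 0, 0, 0]
R4 ← R4 + (1/2)·R1: [0, 0, 0, 0]
R5 ← R5 + R1: [0, 0, 0, 0]
1 nonzero row, so rank(A) = 1.
A has 4 columns; by rank–nullity, nullity = 4 − 1 = 3.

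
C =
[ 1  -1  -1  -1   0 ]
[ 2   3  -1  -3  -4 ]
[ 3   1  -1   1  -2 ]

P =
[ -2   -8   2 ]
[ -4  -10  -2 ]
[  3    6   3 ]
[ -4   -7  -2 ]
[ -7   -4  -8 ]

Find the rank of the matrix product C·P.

3

First compute CP:
[[  3,   3,   3],
 [ 21, -15,  33],
 [ -3, -39,  15]]
Now row reduce the product.
R2 ← R2 − (7)·R1: [0, -36, 12]
R3 ← R3 + R1: [0, -36, 18]
R3 ← R3 − R2: [0, 0, 6]
3 nonzero rows, so rank(CP) = 3.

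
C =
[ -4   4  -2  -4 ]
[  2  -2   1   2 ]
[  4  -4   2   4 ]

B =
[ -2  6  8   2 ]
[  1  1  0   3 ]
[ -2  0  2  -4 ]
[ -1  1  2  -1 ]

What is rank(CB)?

First compute CB:
[[ 20, -24, -44,  16],
 [-10,  12,  22,  -8],
 [-20,  24,  44, -16]]
Now row reduce the product.
R2 ← R2 + (1/2)·R1: [0, 0, 0, 0]
R3 ← R3 + R1: [0, 0, 0, 0]
1 nonzero row, so rank(CB) = 1.

1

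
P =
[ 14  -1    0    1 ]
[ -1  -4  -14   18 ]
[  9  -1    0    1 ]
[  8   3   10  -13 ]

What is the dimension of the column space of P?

Row reduce to echelon form.
R2 ← R2 + (1/14)·R1: [0, -57/14, -14, 253/14]
R3 ← R3 − (9/14)·R1: [0, -5/14, 0, 5/14]
R4 ← R4 − (4/7)·R1: [0, 25/7, 10, -95/7]
R3 ← R3 − (5/57)·R2: [0, 0, 70/57, -70/57]
R4 ← R4 + (50/57)·R2: [0, 0, -130/57, 130/57]
R4 ← R4 + (13/7)·R3: [0, 0, 0, 0]
Echelon form has 3 nonzero rows, so rank(P) = 3.
The column space has dimension equal to the rank: 3.

3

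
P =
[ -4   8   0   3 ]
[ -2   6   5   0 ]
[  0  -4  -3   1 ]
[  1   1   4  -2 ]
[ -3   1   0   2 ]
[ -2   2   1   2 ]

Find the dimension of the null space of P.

0

Row reduce to echelon form.
R2 ← R2 − (1/2)·R1: [0, 2, 5, -3/2]
R4 ← R4 + (1/4)·R1: [0, 3, 4, -5/4]
R5 ← R5 − (3/4)·R1: [0, -5, 0, -1/4]
R6 ← R6 − (1/2)·R1: [0, -2, 1, 1/2]
R3 ← R3 + (2)·R2: [0, 0, 7, -2]
R4 ← R4 − (3/2)·R2: [0, 0, -7/2, 1]
R5 ← R5 + (5/2)·R2: [0, 0, 25/2, -4]
R6 ← R6 + R2: [0, 0, 6, -1]
R4 ← R4 + (1/2)·R3: [0, 0, 0, 0]
R5 ← R5 − (25/14)·R3: [0, 0, 0, -3/7]
R6 ← R6 − (6/7)·R3: [0, 0, 0, 5/7]
Swap R4 ↔ R5
R6 ← R6 + (5/3)·R4: [0, 0, 0, 0]
4 nonzero rows, so rank(P) = 4.
P has 4 columns; by rank–nullity, nullity = 4 − 4 = 0.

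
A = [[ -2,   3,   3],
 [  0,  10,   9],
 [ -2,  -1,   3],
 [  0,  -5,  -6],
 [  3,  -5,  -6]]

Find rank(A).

Row reduce to echelon form.
R3 ← R3 − R1: [0, -4, 0]
R5 ← R5 + (3/2)·R1: [0, -1/2, -3/2]
R3 ← R3 + (2/5)·R2: [0, 0, 18/5]
R4 ← R4 + (1/2)·R2: [0, 0, -3/2]
R5 ← R5 + (1/20)·R2: [0, 0, -21/20]
R4 ← R4 + (5/12)·R3: [0, 0, 0]
R5 ← R5 + (7/24)·R3: [0, 0, 0]
Echelon form has 3 nonzero rows, so rank(A) = 3.

3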